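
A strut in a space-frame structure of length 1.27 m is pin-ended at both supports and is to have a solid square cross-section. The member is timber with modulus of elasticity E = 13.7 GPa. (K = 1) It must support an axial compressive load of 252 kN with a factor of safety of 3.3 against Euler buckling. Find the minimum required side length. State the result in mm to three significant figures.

a ≈ 104 mm

Required P_cr = n·P = 3.3 × 252 = 831.6 kN
L_e = K·L = 1 × 1.27 = 1.270 m
Required I = P_cr·L_e²/(π²E) = 8.316×10^5 × 1.270² / (π² × 1.37×10^10) = 9.920×10^-6 m⁴
I_req = 9.920×10^6 mm⁴
Solid square: I = a⁴/12  ⇒  a = (12I)^(1/4) = (12×9.920×10^6)^(1/4) = 104 mm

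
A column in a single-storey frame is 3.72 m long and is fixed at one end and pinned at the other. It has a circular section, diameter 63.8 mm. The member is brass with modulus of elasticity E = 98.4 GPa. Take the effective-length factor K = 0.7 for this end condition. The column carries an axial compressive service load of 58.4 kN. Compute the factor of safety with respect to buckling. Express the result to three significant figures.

n ≈ 1.99

I = πd⁴/64 = π×63.8⁴/64 = 8.133×10^5 mm⁴
I = 8.133×10^5 mm⁴ = 8.133×10^-7 m⁴
Effective length L_e = K·L = 0.7 × 3.72 = 2.604 m
P_cr = π²EI / L_e² = π² × 98.4×10⁹ × 8.133×10^-7 / 2.604² = 1.165×10^5 N
Factor of safety n = P_cr / P = 116.48 / 58.4 = 1.99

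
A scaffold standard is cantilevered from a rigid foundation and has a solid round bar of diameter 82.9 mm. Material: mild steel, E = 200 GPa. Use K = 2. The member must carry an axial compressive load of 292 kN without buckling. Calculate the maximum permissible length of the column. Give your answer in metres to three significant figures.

L_max ≈ 1.98 m

I = πd⁴/64 = π×82.9⁴/64 = 2.318×10^6 mm⁴
I = 2.318×10^-6 m⁴
At the buckling limit P_cr = P = 2.920×10^5 N
From P_cr = π²EI/(K·L)²:  L = (1/K)·√(π²EI/P_cr) = (1/2)·√(π²×2.00×10^11×2.318×10^-6/2.920×10^5)
L = 1.98 m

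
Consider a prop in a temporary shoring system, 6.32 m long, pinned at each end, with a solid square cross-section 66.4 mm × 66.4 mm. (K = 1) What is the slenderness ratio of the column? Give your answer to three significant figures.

I = a⁴/12 = 66.4⁴/12 = 1.620×10^6 mm⁴
A = 4.409×10^3 mm²;  r_min = √(I/A) = √(1.620×10^6/4.409×10^3) = 19.17 mm
L_e = K·L = 1 × 6.32 m = 6.320 m = 6320.0 mm
λ = L_e / r_min = 6320.0 / 19.17 = 330

λ ≈ 330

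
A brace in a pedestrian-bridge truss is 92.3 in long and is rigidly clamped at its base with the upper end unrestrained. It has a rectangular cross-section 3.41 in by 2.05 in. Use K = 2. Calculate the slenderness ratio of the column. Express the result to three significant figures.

λ ≈ 312

For a rectangle r_min = b/√12 = 2.05/√12 = 0.5918 in
L_e = K·L = 2 × 92.3 = 184.6 in
λ = L_e / r_min = 184.60 / 0.5918 = 312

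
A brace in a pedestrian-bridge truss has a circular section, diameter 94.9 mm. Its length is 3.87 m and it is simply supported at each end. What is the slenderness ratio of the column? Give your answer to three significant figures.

I = πd⁴/64 = π×94.9⁴/64 = 3.981×10^6 mm⁴
A = 7.073×10^3 mm²;  r_min = √(I/A) = √(3.981×10^6/7.073×10^3) = 23.72 mm
L_e = K·L = 1 × 3.87 m = 3.870 m = 3870.0 mm
λ = L_e / r_min = 3870.0 / 23.72 = 163

λ ≈ 163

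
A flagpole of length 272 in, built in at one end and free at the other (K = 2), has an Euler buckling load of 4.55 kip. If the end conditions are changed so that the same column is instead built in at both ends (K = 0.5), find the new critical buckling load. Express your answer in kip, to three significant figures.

P_cr ≈ 72.8 kip

P_cr ∝ 1/K², so P_cr,new = P_cr,old × (K_old/K_new)² = 4.55 × (2/0.5)²
= 4.55 × 16.00 = 72.8 kip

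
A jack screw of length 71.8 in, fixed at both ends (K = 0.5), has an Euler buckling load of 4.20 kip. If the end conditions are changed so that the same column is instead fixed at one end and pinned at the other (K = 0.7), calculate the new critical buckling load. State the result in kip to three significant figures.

P_cr ≈ 2.14 kip

P_cr ∝ 1/K², so P_cr,new = P_cr,old × (K_old/K_new)² = 4.20 × (0.5/0.7)²
= 4.20 × 0.5102 = 2.14 kip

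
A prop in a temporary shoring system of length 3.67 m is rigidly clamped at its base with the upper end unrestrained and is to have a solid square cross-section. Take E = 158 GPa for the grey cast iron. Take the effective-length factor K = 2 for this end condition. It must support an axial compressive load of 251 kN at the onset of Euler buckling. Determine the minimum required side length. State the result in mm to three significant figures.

L_e = K·L = 2 × 3.67 = 7.340 m
Required I = P_cr·L_e²/(π²E) = 2.510×10^5 × 7.340² / (π² × 1.58×10^11) = 8.672×10^-6 m⁴
I_req = 8.672×10^6 mm⁴
Solid square: I = a⁴/12  ⇒  a = (12I)^(1/4) = (12×8.672×10^6)^(1/4) = 101 mm

a ≈ 101 mm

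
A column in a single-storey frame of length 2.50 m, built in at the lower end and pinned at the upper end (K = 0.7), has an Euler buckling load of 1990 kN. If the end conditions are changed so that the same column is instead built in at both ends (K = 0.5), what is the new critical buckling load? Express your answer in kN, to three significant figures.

P_cr ≈ 3900 kN

P_cr ∝ 1/K², so P_cr,new = P_cr,old × (K_old/K_new)² = 1990 × (0.7/0.5)²
= 1990 × 1.960 = 3900 kN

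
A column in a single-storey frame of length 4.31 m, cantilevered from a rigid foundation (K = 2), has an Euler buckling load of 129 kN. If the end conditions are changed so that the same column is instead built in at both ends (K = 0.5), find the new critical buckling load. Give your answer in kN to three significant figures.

P_cr ∝ 1/K², so P_cr,new = P_cr,old × (K_old/K_new)² = 129 × (2/0.5)²
= 129 × 16.00 = 2060 kN

P_cr ≈ 2060 kN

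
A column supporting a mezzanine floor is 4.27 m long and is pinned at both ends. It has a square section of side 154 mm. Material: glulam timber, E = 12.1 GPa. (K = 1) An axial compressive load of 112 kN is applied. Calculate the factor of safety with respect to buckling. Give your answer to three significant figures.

I = a⁴/12 = 154⁴/12 = 4.687×10^7 mm⁴
I = 4.687×10^7 mm⁴ = 4.687×10^-5 m⁴
Effective length L_e = K·L = 1 × 4.27 = 4.270 m
P_cr = π²EI / L_e² = π² × 12.1×10⁹ × 4.687×10^-5 / 4.270² = 3.070×10^5 N
Factor of safety n = P_cr / P = 306.99 / 112 = 2.74

n ≈ 2.74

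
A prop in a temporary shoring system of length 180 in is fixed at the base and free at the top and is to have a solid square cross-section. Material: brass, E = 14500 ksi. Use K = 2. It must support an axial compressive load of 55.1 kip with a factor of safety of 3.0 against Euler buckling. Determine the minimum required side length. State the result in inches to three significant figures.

a ≈ 6.51 in

Required P_cr = n·P = 3.0 × 55.1 = 165.3 kip
L_e = K·L = 2 × 180 = 360.0 in
Required I = P_cr·L_e²/(π²E) = 1.653×10^5 × 360.0² / (π² × 1.45×10^7) = 149.7 in⁴
Solid square: I = a⁴/12  ⇒  a = (12I)^(1/4) = (12×149.7)^(1/4) = 6.51 in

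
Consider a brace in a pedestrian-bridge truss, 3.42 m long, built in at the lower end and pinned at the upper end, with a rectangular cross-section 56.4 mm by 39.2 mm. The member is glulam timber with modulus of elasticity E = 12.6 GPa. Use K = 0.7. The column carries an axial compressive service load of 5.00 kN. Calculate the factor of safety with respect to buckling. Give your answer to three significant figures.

Buckling occurs about the weak axis: I_min = h·b³/12 with b = 39.2 mm (the shorter side).
I_min = 56.4×39.2³/12 = 2.831×10^5 mm⁴
I = 2.831×10^5 mm⁴ = 2.831×10^-7 m⁴
Effective length L_e = K·L = 0.7 × 3.42 = 2.394 m
P_cr = π²EI / L_e² = π² × 12.6×10⁹ × 2.831×10^-7 / 2.394² = 6.143×10^3 N
Factor of safety n = P_cr / P = 6.1430 / 5.00 = 1.23

n ≈ 1.23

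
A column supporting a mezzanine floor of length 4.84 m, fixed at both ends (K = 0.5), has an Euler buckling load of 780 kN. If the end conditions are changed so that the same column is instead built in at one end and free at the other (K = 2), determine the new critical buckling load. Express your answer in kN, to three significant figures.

P_cr ∝ 1/K², so P_cr,new = P_cr,old × (K_old/K_new)² = 780 × (0.5/2)²
= 780 × 0.06250 = 48.8 kN

P_cr ≈ 48.8 kN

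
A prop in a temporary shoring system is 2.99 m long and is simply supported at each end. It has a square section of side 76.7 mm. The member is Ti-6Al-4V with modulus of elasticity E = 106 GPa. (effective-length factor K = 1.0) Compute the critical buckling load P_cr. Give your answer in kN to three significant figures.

P_cr ≈ 337 kN

I = a⁴/12 = 76.7⁴/12 = 2.884×10^6 mm⁴
I = 2.884×10^6 mm⁴ = 2.884×10^-6 m⁴
Effective length L_e = K·L = 1 × 2.99 = 2.990 m
P_cr = π²EI / L_e² = π² × 106×10⁹ × 2.884×10^-6 / 2.990² = 3.375×10^5 N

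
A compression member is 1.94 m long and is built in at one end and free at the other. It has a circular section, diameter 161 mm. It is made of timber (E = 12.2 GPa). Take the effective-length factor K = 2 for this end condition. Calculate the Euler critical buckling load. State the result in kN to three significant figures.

P_cr ≈ 264 kN

I = πd⁴/64 = π×161⁴/64 = 3.298×10^7 mm⁴
I = 3.298×10^7 mm⁴ = 3.298×10^-5 m⁴
Effective length L_e = K·L = 2 × 1.94 = 3.880 m
P_cr = π²EI / L_e² = π² × 12.2×10⁹ × 3.298×10^-5 / 3.880² = 2.638×10^5 N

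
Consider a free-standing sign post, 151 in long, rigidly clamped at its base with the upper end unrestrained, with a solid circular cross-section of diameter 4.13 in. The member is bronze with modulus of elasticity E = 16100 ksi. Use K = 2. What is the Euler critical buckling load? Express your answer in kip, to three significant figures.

P_cr ≈ 24.9 kip

I = πd⁴/64 = π×4.13⁴/64 = 14.28 in⁴
Effective length L_e = K·L = 2 × 151 = 302.0 in
P_cr = π²EI / L_e² = π² × 16100×10³ × 14.28 / 302.0² = 2.488×10^4 lb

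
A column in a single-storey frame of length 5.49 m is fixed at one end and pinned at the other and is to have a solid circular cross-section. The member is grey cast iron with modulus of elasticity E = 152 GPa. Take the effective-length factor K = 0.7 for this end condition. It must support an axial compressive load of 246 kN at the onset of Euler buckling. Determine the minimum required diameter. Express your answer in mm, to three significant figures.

L_e = K·L = 0.7 × 5.49 = 3.843 m
Required I = P_cr·L_e²/(π²E) = 2.460×10^5 × 3.843² / (π² × 1.52×10^11) = 2.422×10^-6 m⁴
I_req = 2.422×10^6 mm⁴
Solid circle: I = πd⁴/64  ⇒  d = (64I/π)^(1/4) = (64×2.422×10^6/π)^(1/4) = 83.8 mm

d ≈ 83.8 mm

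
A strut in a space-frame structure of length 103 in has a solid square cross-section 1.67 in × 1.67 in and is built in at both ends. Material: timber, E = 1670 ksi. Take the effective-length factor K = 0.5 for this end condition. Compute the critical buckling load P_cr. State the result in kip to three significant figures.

I = a⁴/12 = 1.67⁴/12 = 0.6482 in⁴
Effective length L_e = K·L = 0.5 × 103 = 51.50 in
P_cr = π²EI / L_e² = π² × 1670×10³ × 0.6482 / 51.50² = 4.028×10^3 lb

P_cr ≈ 4.03 kip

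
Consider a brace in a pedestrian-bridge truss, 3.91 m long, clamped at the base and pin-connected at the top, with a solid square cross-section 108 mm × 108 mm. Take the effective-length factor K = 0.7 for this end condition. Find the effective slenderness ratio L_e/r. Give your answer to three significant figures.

λ ≈ 87.8

I = a⁴/12 = 108⁴/12 = 1.134×10^7 mm⁴
A = 1.166×10^4 mm²;  r_min = √(I/A) = √(1.134×10^7/1.166×10^4) = 31.18 mm
L_e = K·L = 0.7 × 3.91 m = 2.737 m = 2737.0 mm
λ = L_e / r_min = 2737.0 / 31.18 = 87.8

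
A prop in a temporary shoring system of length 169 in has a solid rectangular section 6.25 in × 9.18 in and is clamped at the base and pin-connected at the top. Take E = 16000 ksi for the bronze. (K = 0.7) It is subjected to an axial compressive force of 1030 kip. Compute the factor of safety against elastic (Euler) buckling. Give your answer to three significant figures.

n ≈ 2.05

Buckling occurs about the weak axis: I_min = h·b³/12 with b = 6.25 in (the shorter side).
I_min = 9.18×6.25³/12 = 186.8 in⁴
Effective length L_e = K·L = 0.7 × 169 = 118.3 in
P_cr = π²EI / L_e² = π² × 16000×10³ × 186.8 / 118.3² = 2.107×10^6 lb
Factor of safety n = P_cr / P = 2107.4 / 1030 = 2.05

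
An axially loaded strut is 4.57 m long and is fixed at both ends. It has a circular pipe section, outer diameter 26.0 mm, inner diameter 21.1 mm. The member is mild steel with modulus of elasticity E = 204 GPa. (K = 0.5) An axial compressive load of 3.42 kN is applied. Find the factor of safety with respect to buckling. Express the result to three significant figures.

d_o = 26.0 mm, d_i = 21.1 mm
I = π(d_o⁴ − d_i⁴)/64 = π(26.0⁴ − 21.10⁴)/64 = 1.270×10^4 mm⁴
I = 1.270×10^4 mm⁴ = 1.270×10^-8 m⁴
Effective length L_e = K·L = 0.5 × 4.57 = 2.285 m
P_cr = π²EI / L_e² = π² × 204×10⁹ × 1.270×10^-8 / 2.285² = 4.898×10^3 N
Factor of safety n = P_cr / P = 4.8981 / 3.42 = 1.43

n ≈ 1.43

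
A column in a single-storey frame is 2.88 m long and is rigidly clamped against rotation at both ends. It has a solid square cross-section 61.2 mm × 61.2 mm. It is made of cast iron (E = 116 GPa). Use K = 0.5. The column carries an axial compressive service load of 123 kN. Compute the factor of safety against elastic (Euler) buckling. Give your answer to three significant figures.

I = a⁴/12 = 61.2⁴/12 = 1.169×10^6 mm⁴
I = 1.169×10^6 mm⁴ = 1.169×10^-6 m⁴
Effective length L_e = K·L = 0.5 × 2.88 = 1.440 m
P_cr = π²EI / L_e² = π² × 116×10⁹ × 1.169×10^-6 / 1.440² = 6.454×10^5 N
Factor of safety n = P_cr / P = 645.44 / 123 = 5.25

n ≈ 5.25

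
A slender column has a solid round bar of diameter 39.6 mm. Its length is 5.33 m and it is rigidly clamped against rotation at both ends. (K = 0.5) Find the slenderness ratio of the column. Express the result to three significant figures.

For a solid circle r = d/4 = 39.6/4 = 9.900 mm
L_e = K·L = 0.5 × 5.33 m = 2.665 m = 2665.0 mm
λ = L_e / r_min = 2665.0 / 9.900 = 269

λ ≈ 269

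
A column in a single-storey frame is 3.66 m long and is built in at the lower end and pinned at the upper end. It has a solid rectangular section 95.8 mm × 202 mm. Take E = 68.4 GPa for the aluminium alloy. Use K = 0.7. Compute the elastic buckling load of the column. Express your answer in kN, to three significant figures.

Buckling occurs about the weak axis: I_min = h·b³/12 with b = 95.8 mm (the shorter side).
I_min = 202×95.8³/12 = 1.480×10^7 mm⁴
I = 1.480×10^7 mm⁴ = 1.480×10^-5 m⁴
Effective length L_e = K·L = 0.7 × 3.66 = 2.562 m
P_cr = π²EI / L_e² = π² × 68.4×10⁹ × 1.480×10^-5 / 2.562² = 1.522×10^6 N

P_cr ≈ 1520 kN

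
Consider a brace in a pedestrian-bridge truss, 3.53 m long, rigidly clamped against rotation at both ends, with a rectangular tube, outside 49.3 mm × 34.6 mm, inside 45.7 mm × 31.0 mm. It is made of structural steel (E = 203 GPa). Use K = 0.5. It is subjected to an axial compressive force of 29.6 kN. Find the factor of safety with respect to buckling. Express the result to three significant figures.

n ≈ 1.23

Weak-axis I_min = (h_o·b_o³ − h_i·b_i³)/12 with b_o = 34.6, b_i = 31.00 mm (shorter outer/inner sides).
I_min = (49.3×34.6³ − 45.70×31.00³)/12 = 5.672×10^4 mm⁴
I = 5.672×10^4 mm⁴ = 5.672×10^-8 m⁴
Effective length L_e = K·L = 0.5 × 3.53 = 1.765 m
P_cr = π²EI / L_e² = π² × 203×10⁹ × 5.672×10^-8 / 1.765² = 3.648×10^4 N
Factor of safety n = P_cr / P = 36.479 / 29.6 = 1.23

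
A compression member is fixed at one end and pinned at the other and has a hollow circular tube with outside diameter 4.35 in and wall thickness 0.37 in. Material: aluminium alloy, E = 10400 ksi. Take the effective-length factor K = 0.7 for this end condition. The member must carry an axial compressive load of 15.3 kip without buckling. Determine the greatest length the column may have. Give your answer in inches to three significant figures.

L_max ≈ 356 in

Inner diameter d_i = 4.35 − 2×0.37 = 3.610 in
I = π(d_o⁴ − d_i⁴)/64 = π(4.35⁴ − 3.610⁴)/64 = 9.239 in⁴
At the buckling limit P_cr = P = 1.530×10^4 lb
From P_cr = π²EI/(K·L)²:  L = (1/K)·√(π²EI/P_cr) = (1/0.7)·√(π²×1.04×10^7×9.239/1.530×10^4)
L = 356 in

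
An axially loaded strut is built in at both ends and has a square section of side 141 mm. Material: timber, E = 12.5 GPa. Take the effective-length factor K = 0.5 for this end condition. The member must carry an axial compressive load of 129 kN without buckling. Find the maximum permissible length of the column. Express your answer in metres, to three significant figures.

I = a⁴/12 = 141⁴/12 = 3.294×10^7 mm⁴
I = 3.294×10^-5 m⁴
At the buckling limit P_cr = P = 1.290×10^5 N
From P_cr = π²EI/(K·L)²:  L = (1/K)·√(π²EI/P_cr) = (1/0.5)·√(π²×1.25×10^10×3.294×10^-5/1.290×10^5)
L = 11.2 m

L_max ≈ 11.2 m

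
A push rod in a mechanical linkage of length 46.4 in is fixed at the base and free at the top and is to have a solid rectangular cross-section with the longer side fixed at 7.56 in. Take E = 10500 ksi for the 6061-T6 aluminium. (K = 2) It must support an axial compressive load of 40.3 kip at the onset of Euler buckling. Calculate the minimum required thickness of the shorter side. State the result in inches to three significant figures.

b ≈ 1.75 in

L_e = K·L = 2 × 46.4 = 92.80 in
Required I = P_cr·L_e²/(π²E) = 4.030×10^4 × 92.80² / (π² × 1.05×10^7) = 3.349 in⁴
Rectangle, weak axis: I_min = h·b³/12 with h = 7.56 in fixed  ⇒  b = (12I/h)^(1/3) = 1.75 in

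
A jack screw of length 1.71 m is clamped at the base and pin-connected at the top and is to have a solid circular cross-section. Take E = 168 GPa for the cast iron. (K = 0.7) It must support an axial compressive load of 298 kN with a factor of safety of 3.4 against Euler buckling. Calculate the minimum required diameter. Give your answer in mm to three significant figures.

Required P_cr = n·P = 3.4 × 298 = 1013 kN
L_e = K·L = 0.7 × 1.71 = 1.197 m
Required I = P_cr·L_e²/(π²E) = 1.013×10^6 × 1.197² / (π² × 1.68×10^11) = 8.755×10^-7 m⁴
I_req = 8.755×10^5 mm⁴
Solid circle: I = πd⁴/64  ⇒  d = (64I/π)^(1/4) = (64×8.755×10^5/π)^(1/4) = 65.0 mm

d ≈ 65.0 mm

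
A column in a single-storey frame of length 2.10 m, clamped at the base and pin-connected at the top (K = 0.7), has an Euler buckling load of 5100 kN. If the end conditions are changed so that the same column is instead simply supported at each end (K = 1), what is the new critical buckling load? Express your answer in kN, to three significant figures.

P_cr ∝ 1/K², so P_cr,new = P_cr,old × (K_old/K_new)² = 5100 × (0.7/1)²
= 5100 × 0.4900 = 2500 kN

P_cr ≈ 2500 kN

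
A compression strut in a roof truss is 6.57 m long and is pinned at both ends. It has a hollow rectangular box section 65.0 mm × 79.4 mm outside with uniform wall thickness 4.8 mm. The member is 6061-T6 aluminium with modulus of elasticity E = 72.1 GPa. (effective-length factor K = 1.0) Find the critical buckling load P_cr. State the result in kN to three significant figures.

P_cr ≈ 13.7 kN

Inner dimensions: h_i = 79.4 − 2×4.8 = 69.80 mm, b_i = 65.0 − 2×4.8 = 55.40 mm
Weak-axis I_min = (h_o·b_o³ − h_i·b_i³)/12 with b_o = 65.0, b_i = 55.40 mm (shorter outer/inner sides).
I_min = (79.4×65.0³ − 69.80×55.40³)/12 = 8.281×10^5 mm⁴
I = 8.281×10^5 mm⁴ = 8.281×10^-7 m⁴
Effective length L_e = K·L = 1 × 6.57 = 6.570 m
P_cr = π²EI / L_e² = π² × 72.1×10⁹ × 8.281×10^-7 / 6.570² = 1.365×10^4 N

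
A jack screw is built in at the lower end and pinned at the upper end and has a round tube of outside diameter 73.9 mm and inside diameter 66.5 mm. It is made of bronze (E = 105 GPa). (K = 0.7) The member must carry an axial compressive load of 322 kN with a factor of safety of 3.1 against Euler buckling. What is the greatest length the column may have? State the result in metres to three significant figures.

d_o = 73.9 mm, d_i = 66.5 mm
I = π(d_o⁴ − d_i⁴)/64 = π(73.9⁴ − 66.50⁴)/64 = 5.041×10^5 mm⁴
I = 5.041×10^-7 m⁴
Required critical load P_cr = n·P = 3.1 × 322 = 998.2 kN = 9.982×10^5 N
From P_cr = π²EI/(K·L)²:  L = (1/K)·√(π²EI/P_cr) = (1/0.7)·√(π²×1.05×10^11×5.041×10^-7/9.982×10^5)
L = 1.03 m

L_max ≈ 1.03 m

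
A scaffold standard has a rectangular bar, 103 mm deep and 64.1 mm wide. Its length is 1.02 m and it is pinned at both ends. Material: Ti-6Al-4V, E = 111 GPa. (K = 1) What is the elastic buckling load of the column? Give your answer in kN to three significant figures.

Buckling occurs about the weak axis: I_min = h·b³/12 with b = 64.1 mm (the shorter side).
I_min = 103×64.1³/12 = 2.261×10^6 mm⁴
I = 2.261×10^6 mm⁴ = 2.261×10^-6 m⁴
Effective length L_e = K·L = 1 × 1.02 = 1.020 m
P_cr = π²EI / L_e² = π² × 111×10⁹ × 2.261×10^-6 / 1.020² = 2.380×10^6 N

P_cr ≈ 2380 kN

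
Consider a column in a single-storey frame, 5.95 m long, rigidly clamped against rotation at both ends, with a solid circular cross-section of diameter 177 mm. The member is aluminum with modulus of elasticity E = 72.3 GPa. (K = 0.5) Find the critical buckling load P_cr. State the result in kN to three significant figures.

I = πd⁴/64 = π×177⁴/64 = 4.818×10^7 mm⁴
I = 4.818×10^7 mm⁴ = 4.818×10^-5 m⁴
Effective length L_e = K·L = 0.5 × 5.95 = 2.975 m
P_cr = π²EI / L_e² = π² × 72.3×10⁹ × 4.818×10^-5 / 2.975² = 3.884×10^6 N

P_cr ≈ 3880 kN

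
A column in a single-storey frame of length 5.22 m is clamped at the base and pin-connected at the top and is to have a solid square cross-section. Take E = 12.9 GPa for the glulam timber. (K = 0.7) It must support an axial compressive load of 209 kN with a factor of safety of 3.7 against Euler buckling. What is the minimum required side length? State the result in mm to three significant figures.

Required P_cr = n·P = 3.7 × 209 = 773.3 kN
L_e = K·L = 0.7 × 5.22 = 3.654 m
Required I = P_cr·L_e²/(π²E) = 7.733×10^5 × 3.654² / (π² × 1.29×10^10) = 8.110×10^-5 m⁴
I_req = 8.110×10^7 mm⁴
Solid square: I = a⁴/12  ⇒  a = (12I)^(1/4) = (12×8.110×10^7)^(1/4) = 177 mm

a ≈ 177 mm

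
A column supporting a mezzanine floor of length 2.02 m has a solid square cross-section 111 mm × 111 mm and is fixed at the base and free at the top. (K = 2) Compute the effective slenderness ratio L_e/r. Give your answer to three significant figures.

For a square r = a/√12 = 111/√12 = 32.04 mm
L_e = K·L = 2 × 2.02 m = 4.040 m = 4040.0 mm
λ = L_e / r_min = 4040.0 / 32.04 = 126

λ ≈ 126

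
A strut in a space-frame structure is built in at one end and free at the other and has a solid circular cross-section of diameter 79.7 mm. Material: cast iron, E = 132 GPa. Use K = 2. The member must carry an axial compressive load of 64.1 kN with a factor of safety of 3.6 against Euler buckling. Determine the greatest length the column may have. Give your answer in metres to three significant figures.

I = πd⁴/64 = π×79.7⁴/64 = 1.981×10^6 mm⁴
I = 1.981×10^-6 m⁴
Required critical load P_cr = n·P = 3.6 × 64.1 = 230.8 kN = 2.308×10^5 N
From P_cr = π²EI/(K·L)²:  L = (1/K)·√(π²EI/P_cr) = (1/2)·√(π²×1.32×10^11×1.981×10^-6/2.308×10^5)
L = 1.67 m

L_max ≈ 1.67 m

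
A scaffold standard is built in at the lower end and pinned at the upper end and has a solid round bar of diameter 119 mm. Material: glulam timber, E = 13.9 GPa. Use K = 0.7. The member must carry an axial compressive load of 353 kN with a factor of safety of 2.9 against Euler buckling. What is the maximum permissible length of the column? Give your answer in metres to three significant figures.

I = πd⁴/64 = π×119⁴/64 = 9.844×10^6 mm⁴
I = 9.844×10^-6 m⁴
Required critical load P_cr = n·P = 2.9 × 353 = 1024 kN = 1.024×10^6 N
From P_cr = π²EI/(K·L)²:  L = (1/K)·√(π²EI/P_cr) = (1/0.7)·√(π²×1.39×10^10×9.844×10^-6/1.024×10^6)
L = 1.64 m

L_max ≈ 1.64 m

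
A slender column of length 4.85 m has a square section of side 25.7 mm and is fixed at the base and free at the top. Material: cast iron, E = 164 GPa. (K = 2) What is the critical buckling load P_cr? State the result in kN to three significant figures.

I = a⁴/12 = 25.7⁴/12 = 3.635×10^4 mm⁴
I = 3.635×10^4 mm⁴ = 3.635×10^-8 m⁴
Effective length L_e = K·L = 2 × 4.85 = 9.700 m
P_cr = π²EI / L_e² = π² × 164×10⁹ × 3.635×10^-8 / 9.700² = 625.4 N

P_cr ≈ 0.625 kN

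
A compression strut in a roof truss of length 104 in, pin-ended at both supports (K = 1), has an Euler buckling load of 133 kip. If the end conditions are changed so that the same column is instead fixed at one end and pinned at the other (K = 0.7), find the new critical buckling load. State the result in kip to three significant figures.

P_cr ∝ 1/K², so P_cr,new = P_cr,old × (K_old/K_new)² = 133 × (1/0.7)²
= 133 × 2.041 = 271 kip

P_cr ≈ 271 kip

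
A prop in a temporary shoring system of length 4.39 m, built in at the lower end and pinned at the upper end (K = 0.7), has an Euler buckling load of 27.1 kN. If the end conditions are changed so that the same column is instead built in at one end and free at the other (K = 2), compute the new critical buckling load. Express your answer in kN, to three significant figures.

P_cr ∝ 1/K², so P_cr,new = P_cr,old × (K_old/K_new)² = 27.1 × (0.7/2)²
= 27.1 × 0.1225 = 3.32 kN

P_cr ≈ 3.32 kN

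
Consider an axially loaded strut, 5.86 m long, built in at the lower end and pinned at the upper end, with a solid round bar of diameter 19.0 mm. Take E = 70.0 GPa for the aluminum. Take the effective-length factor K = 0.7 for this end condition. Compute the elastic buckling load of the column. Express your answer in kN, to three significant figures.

P_cr ≈ 0.263 kN

I = πd⁴/64 = π×19.0⁴/64 = 6.397×10^3 mm⁴
I = 6.397×10^3 mm⁴ = 6.397×10^-9 m⁴
Effective length L_e = K·L = 0.7 × 5.86 = 4.102 m
P_cr = π²EI / L_e² = π² × 70.0×10⁹ × 6.397×10^-9 / 4.102² = 262.7 N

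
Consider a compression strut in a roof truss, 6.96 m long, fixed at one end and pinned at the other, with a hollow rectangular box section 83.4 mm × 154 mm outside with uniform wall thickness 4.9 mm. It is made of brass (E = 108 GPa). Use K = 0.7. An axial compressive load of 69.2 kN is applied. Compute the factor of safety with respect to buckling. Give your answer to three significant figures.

Inner dimensions: h_i = 154 − 2×4.9 = 144.2 mm, b_i = 83.4 − 2×4.9 = 73.60 mm
Weak-axis I_min = (h_o·b_o³ − h_i·b_i³)/12 with b_o = 83.4, b_i = 73.60 mm (shorter outer/inner sides).
I_min = (154×83.4³ − 144.2×73.60³)/12 = 2.654×10^6 mm⁴
I = 2.654×10^6 mm⁴ = 2.654×10^-6 m⁴
Effective length L_e = K·L = 0.7 × 6.96 = 4.872 m
P_cr = π²EI / L_e² = π² × 108×10⁹ × 2.654×10^-6 / 4.872² = 1.192×10^5 N
Factor of safety n = P_cr / P = 119.17 / 69.2 = 1.72

n ≈ 1.72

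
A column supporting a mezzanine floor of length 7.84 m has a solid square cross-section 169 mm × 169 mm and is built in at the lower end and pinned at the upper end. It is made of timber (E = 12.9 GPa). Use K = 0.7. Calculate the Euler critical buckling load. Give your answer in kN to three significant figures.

I = a⁴/12 = 169⁴/12 = 6.798×10^7 mm⁴
I = 6.798×10^7 mm⁴ = 6.798×10^-5 m⁴
Effective length L_e = K·L = 0.7 × 7.84 = 5.488 m
P_cr = π²EI / L_e² = π² × 12.9×10⁹ × 6.798×10^-5 / 5.488² = 2.874×10^5 N

P_cr ≈ 287 kN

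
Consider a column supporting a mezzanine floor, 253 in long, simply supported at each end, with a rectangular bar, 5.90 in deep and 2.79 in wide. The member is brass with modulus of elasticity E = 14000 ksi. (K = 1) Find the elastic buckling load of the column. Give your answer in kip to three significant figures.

P_cr ≈ 23.0 kip

Buckling occurs about the weak axis: I_min = h·b³/12 with b = 2.79 in (the shorter side).
I_min = 5.90×2.79³/12 = 10.68 in⁴
Effective length L_e = K·L = 1 × 253 = 253.0 in
P_cr = π²EI / L_e² = π² × 14000×10³ × 10.68 / 253.0² = 2.305×10^4 lb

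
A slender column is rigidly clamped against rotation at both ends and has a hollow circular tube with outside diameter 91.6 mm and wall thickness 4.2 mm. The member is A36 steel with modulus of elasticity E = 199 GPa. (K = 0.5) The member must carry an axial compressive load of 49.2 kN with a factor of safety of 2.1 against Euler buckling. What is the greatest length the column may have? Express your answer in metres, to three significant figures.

Inner diameter d_i = 91.6 − 2×4.2 = 83.20 mm
I = π(d_o⁴ − d_i⁴)/64 = π(91.6⁴ − 83.20⁴)/64 = 1.104×10^6 mm⁴
I = 1.104×10^-6 m⁴
Required critical load P_cr = n·P = 2.1 × 49.2 = 103.3 kN = 1.033×10^5 N
From P_cr = π²EI/(K·L)²:  L = (1/K)·√(π²EI/P_cr) = (1/0.5)·√(π²×1.99×10^11×1.104×10^-6/1.033×10^5)
L = 9.16 m

L_max ≈ 9.16 m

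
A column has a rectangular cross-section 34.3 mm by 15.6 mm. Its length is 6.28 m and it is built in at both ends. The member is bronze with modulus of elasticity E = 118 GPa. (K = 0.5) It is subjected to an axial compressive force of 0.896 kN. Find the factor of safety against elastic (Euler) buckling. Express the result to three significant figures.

Buckling occurs about the weak axis: I_min = h·b³/12 with b = 15.6 mm (the shorter side).
I_min = 34.3×15.6³/12 = 1.085×10^4 mm⁴
I = 1.085×10^4 mm⁴ = 1.085×10^-8 m⁴
Effective length L_e = K·L = 0.5 × 6.28 = 3.140 m
P_cr = π²EI / L_e² = π² × 118×10⁹ × 1.085×10^-8 / 3.140² = 1.282×10^3 N
Factor of safety n = P_cr / P = 1.2818 / 0.896 = 1.43

n ≈ 1.43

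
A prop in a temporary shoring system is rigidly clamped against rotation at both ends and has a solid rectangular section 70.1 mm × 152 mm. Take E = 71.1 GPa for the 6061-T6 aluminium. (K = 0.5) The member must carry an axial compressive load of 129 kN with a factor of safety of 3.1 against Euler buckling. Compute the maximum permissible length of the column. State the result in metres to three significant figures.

L_max ≈ 5.53 m

Buckling occurs about the weak axis: I_min = h·b³/12 with b = 70.1 mm (the shorter side).
I_min = 152×70.1³/12 = 4.363×10^6 mm⁴
I = 4.363×10^-6 m⁴
Required critical load P_cr = n·P = 3.1 × 129 = 399.9 kN = 3.999×10^5 N
From P_cr = π²EI/(K·L)²:  L = (1/K)·√(π²EI/P_cr) = (1/0.5)·√(π²×7.11×10^10×4.363×10^-6/3.999×10^5)
L = 5.53 m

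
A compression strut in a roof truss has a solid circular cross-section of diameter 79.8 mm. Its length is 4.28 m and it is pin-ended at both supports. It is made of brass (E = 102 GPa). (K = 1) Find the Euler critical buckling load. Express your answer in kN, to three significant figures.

I = πd⁴/64 = π×79.8⁴/64 = 1.991×10^6 mm⁴
I = 1.991×10^6 mm⁴ = 1.991×10^-6 m⁴
Effective length L_e = K·L = 1 × 4.28 = 4.280 m
P_cr = π²EI / L_e² = π² × 102×10⁹ × 1.991×10^-6 / 4.280² = 1.094×10^5 N

P_cr ≈ 109 kN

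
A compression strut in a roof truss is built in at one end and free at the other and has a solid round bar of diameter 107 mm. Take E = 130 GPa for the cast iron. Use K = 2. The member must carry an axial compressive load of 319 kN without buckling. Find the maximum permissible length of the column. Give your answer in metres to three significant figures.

I = πd⁴/64 = π×107⁴/64 = 6.434×10^6 mm⁴
I = 6.434×10^-6 m⁴
At the buckling limit P_cr = P = 3.190×10^5 N
From P_cr = π²EI/(K·L)²:  L = (1/K)·√(π²EI/P_cr) = (1/2)·√(π²×1.30×10^11×6.434×10^-6/3.190×10^5)
L = 2.54 m

L_max ≈ 2.54 m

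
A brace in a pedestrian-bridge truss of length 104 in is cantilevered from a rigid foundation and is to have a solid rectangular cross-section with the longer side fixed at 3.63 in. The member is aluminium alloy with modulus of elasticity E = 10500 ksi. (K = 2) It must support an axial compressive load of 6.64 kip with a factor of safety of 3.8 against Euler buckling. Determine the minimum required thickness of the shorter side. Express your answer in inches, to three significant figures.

Required P_cr = n·P = 3.8 × 6.64 = 25.23 kip
L_e = K·L = 2 × 104 = 208.0 in
Required I = P_cr·L_e²/(π²E) = 2.523×10^4 × 208.0² / (π² × 1.05×10^7) = 10.53 in⁴
Rectangle, weak axis: I_min = h·b³/12 with h = 3.63 in fixed  ⇒  b = (12I/h)^(1/3) = 3.27 in

b ≈ 3.27 in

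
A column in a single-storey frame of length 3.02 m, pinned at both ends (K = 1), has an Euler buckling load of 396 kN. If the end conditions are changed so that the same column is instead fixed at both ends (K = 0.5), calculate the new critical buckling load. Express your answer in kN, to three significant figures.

P_cr ∝ 1/K², so P_cr,new = P_cr,old × (K_old/K_new)² = 396 × (1/0.5)²
= 396 × 4.000 = 1580 kN

P_cr ≈ 1580 kN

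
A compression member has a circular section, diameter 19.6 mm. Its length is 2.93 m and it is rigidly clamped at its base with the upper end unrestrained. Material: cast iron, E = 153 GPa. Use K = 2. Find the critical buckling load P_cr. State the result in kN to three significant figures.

P_cr ≈ 0.319 kN

I = πd⁴/64 = π×19.6⁴/64 = 7.244×10^3 mm⁴
I = 7.244×10^3 mm⁴ = 7.244×10^-9 m⁴
Effective length L_e = K·L = 2 × 2.93 = 5.860 m
P_cr = π²EI / L_e² = π² × 153×10⁹ × 7.244×10^-9 / 5.860² = 318.6 N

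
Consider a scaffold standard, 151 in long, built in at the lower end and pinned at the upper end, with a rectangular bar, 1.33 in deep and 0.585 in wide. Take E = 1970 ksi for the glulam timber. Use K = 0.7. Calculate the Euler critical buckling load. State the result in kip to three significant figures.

P_cr ≈ 0.0386 kip

Buckling occurs about the weak axis: I_min = h·b³/12 with b = 0.585 in (the shorter side).
I_min = 1.33×0.585³/12 = 2.219×10^-2 in⁴
Effective length L_e = K·L = 0.7 × 151 = 105.7 in
P_cr = π²EI / L_e² = π² × 1970×10³ × 2.219×10^-2 / 105.7² = 38.61 lb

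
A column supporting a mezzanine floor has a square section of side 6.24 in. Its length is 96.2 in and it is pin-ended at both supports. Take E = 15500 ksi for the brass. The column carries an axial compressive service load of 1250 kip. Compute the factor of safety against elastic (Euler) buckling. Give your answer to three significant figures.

I = a⁴/12 = 6.24⁴/12 = 126.3 in⁴
Effective length L_e = K·L = 1 × 96.2 = 96.20 in
P_cr = π²EI / L_e² = π² × 15500×10³ × 126.3 / 96.20² = 2.089×10^6 lb
Factor of safety n = P_cr / P = 2088.5 / 1250 = 1.67

n ≈ 1.67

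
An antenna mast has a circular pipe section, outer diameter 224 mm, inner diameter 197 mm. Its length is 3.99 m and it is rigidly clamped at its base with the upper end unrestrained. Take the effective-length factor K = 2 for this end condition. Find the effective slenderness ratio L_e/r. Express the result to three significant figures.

λ ≈ 107

d_o = 224 mm, d_i = 197 mm
I = π(d_o⁴ − d_i⁴)/64 = π(224⁴ − 197.0⁴)/64 = 4.965×10^7 mm⁴
A = 8.928×10^3 mm²;  r_min = √(I/A) = √(4.965×10^7/8.928×10^3) = 74.58 mm
L_e = K·L = 2 × 3.99 m = 7.980 m = 7980.0 mm
λ = L_e / r_min = 7980.0 / 74.58 = 107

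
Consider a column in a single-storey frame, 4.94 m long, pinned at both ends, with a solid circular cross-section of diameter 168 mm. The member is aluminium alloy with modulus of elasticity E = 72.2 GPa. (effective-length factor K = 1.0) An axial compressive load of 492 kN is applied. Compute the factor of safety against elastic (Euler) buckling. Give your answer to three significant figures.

n ≈ 2.32

I = πd⁴/64 = π×168⁴/64 = 3.910×10^7 mm⁴
I = 3.910×10^7 mm⁴ = 3.910×10^-5 m⁴
Effective length L_e = K·L = 1 × 4.94 = 4.940 m
P_cr = π²EI / L_e² = π² × 72.2×10⁹ × 3.910×10^-5 / 4.940² = 1.142×10^6 N
Factor of safety n = P_cr / P = 1141.8 / 492 = 2.32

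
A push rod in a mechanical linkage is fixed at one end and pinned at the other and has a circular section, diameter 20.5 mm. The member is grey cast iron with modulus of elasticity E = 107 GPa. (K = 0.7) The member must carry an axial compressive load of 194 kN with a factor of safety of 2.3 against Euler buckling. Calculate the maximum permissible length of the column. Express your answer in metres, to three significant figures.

L_max ≈ 0.205 m

I = πd⁴/64 = π×20.5⁴/64 = 8.669×10^3 mm⁴
I = 8.669×10^-9 m⁴
Required critical load P_cr = n·P = 2.3 × 194 = 446.2 kN = 4.462×10^5 N
From P_cr = π²EI/(K·L)²:  L = (1/K)·√(π²EI/P_cr) = (1/0.7)·√(π²×1.07×10^11×8.669×10^-9/4.462×10^5)
L = 0.205 m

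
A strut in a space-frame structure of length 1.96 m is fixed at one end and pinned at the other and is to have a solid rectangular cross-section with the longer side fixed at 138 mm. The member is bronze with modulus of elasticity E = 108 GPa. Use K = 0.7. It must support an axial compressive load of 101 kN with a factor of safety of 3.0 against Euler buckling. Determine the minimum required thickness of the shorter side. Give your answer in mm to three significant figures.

Required P_cr = n·P = 3.0 × 101 = 303.0 kN
L_e = K·L = 0.7 × 1.96 = 1.372 m
Required I = P_cr·L_e²/(π²E) = 3.030×10^5 × 1.372² / (π² × 1.08×10^11) = 5.351×10^-7 m⁴
I_req = 5.351×10^5 mm⁴
Rectangle, weak axis: I_min = h·b³/12 with h = 138 mm fixed  ⇒  b = (12I/h)^(1/3) = 36.0 mm

b ≈ 36.0 mm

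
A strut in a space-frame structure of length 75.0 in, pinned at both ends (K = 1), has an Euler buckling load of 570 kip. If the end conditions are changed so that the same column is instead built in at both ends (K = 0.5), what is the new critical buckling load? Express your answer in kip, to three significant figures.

P_cr ∝ 1/K², so P_cr,new = P_cr,old × (K_old/K_new)² = 570 × (1/0.5)²
= 570 × 4.000 = 2280 kip

P_cr ≈ 2280 kip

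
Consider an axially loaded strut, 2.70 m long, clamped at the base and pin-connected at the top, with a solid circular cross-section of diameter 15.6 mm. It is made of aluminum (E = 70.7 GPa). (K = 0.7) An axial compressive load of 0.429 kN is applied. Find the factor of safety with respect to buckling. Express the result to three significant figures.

I = πd⁴/64 = π×15.6⁴/64 = 2.907×10^3 mm⁴
I = 2.907×10^3 mm⁴ = 2.907×10^-9 m⁴
Effective length L_e = K·L = 0.7 × 2.70 = 1.890 m
P_cr = π²EI / L_e² = π² × 70.7×10⁹ × 2.907×10^-9 / 1.890² = 567.9 N
Factor of safety n = P_cr / P = 0.56789 / 0.429 = 1.32

n ≈ 1.32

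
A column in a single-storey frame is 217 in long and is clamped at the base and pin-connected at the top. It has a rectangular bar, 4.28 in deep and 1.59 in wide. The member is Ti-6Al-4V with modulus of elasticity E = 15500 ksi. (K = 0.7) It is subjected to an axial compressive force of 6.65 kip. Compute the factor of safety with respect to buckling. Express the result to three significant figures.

n ≈ 1.43

Buckling occurs about the weak axis: I_min = h·b³/12 with b = 1.59 in (the shorter side).
I_min = 4.28×1.59³/12 = 1.434 in⁴
Effective length L_e = K·L = 0.7 × 217 = 151.9 in
P_cr = π²EI / L_e² = π² × 15500×10³ × 1.434 / 151.9² = 9.505×10^3 lb
Factor of safety n = P_cr / P = 9.5054 / 6.65 = 1.43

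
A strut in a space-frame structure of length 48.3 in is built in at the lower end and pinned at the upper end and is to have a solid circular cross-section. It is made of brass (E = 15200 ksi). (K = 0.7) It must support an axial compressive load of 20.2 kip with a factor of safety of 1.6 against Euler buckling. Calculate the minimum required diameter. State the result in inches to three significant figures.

d ≈ 1.50 in

Required P_cr = n·P = 1.6 × 20.2 = 32.32 kip
L_e = K·L = 0.7 × 48.3 = 33.81 in
Required I = P_cr·L_e²/(π²E) = 3.232×10^4 × 33.81² / (π² × 1.52×10^7) = 0.2463 in⁴
Solid circle: I = πd⁴/64  ⇒  d = (64I/π)^(1/4) = (64×0.2463/π)^(1/4) = 1.50 in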